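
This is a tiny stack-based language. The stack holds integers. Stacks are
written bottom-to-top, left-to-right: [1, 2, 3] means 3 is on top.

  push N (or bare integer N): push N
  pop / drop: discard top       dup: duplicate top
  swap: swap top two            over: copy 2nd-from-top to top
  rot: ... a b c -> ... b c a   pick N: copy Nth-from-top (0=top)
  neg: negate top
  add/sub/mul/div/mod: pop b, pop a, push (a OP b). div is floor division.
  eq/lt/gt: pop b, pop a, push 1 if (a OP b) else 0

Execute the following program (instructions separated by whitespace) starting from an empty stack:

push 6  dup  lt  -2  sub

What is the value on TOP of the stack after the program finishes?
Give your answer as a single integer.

Answer: 2

Derivation:
After 'push 6': [6]
After 'dup': [6, 6]
After 'lt': [0]
After 'push -2': [0, -2]
After 'sub': [2]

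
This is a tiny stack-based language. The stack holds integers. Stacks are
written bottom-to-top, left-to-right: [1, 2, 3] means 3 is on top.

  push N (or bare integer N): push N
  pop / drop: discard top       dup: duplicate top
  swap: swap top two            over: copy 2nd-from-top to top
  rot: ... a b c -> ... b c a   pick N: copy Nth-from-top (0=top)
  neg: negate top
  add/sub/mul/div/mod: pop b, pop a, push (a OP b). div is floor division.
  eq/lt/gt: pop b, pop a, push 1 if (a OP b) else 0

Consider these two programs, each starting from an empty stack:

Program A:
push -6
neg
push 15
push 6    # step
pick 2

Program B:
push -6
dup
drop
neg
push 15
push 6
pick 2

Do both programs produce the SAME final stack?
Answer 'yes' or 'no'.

Program A trace:
  After 'push -6': [-6]
  After 'neg': [6]
  After 'push 15': [6, 15]
  After 'push 6': [6, 15, 6]
  After 'pick 2': [6, 15, 6, 6]
Program A final stack: [6, 15, 6, 6]

Program B trace:
  After 'push -6': [-6]
  After 'dup': [-6, -6]
  After 'drop': [-6]
  After 'neg': [6]
  After 'push 15': [6, 15]
  After 'push 6': [6, 15, 6]
  After 'pick 2': [6, 15, 6, 6]
Program B final stack: [6, 15, 6, 6]
Same: yes

Answer: yes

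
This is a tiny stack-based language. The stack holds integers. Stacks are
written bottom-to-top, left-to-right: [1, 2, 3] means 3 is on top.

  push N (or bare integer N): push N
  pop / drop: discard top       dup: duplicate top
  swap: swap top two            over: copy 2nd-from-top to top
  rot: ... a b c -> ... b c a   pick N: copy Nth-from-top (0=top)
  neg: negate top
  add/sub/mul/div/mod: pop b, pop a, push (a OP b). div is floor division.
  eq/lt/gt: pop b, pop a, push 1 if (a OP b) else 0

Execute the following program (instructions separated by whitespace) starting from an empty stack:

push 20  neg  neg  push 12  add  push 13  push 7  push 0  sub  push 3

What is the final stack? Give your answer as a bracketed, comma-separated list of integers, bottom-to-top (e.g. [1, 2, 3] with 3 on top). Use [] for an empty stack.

After 'push 20': [20]
After 'neg': [-20]
After 'neg': [20]
After 'push 12': [20, 12]
After 'add': [32]
After 'push 13': [32, 13]
After 'push 7': [32, 13, 7]
After 'push 0': [32, 13, 7, 0]
After 'sub': [32, 13, 7]
After 'push 3': [32, 13, 7, 3]

Answer: [32, 13, 7, 3]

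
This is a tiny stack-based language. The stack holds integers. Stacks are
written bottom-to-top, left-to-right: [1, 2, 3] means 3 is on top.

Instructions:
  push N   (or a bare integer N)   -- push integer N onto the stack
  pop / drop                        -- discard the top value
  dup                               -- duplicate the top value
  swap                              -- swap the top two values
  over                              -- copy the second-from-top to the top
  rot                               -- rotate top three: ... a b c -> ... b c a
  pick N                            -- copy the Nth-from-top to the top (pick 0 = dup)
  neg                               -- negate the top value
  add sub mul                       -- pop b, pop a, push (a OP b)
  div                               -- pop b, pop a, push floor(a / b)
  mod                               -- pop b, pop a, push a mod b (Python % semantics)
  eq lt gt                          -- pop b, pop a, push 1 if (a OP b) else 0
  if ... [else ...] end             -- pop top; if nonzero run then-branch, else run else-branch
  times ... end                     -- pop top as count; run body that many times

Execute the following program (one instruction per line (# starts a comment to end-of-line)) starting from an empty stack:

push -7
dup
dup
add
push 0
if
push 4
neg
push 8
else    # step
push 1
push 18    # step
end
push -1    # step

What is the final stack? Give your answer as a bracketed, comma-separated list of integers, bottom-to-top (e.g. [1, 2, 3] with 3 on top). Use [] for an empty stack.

Answer: [-7, -14, 1, 18, -1]

Derivation:
After 'push -7': [-7]
After 'dup': [-7, -7]
After 'dup': [-7, -7, -7]
After 'add': [-7, -14]
After 'push 0': [-7, -14, 0]
After 'if': [-7, -14]
After 'push 1': [-7, -14, 1]
After 'push 18': [-7, -14, 1, 18]
After 'push -1': [-7, -14, 1, 18, -1]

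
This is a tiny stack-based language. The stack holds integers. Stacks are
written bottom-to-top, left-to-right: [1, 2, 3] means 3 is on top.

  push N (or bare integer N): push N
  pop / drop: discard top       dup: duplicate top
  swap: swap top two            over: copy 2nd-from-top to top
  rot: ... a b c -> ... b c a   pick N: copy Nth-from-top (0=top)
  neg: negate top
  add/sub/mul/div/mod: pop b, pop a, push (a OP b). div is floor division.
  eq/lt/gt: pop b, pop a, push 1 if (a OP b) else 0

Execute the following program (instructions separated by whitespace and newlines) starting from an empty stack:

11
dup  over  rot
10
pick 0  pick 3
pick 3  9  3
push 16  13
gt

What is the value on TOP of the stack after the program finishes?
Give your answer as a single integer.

Answer: 1

Derivation:
After 'push 11': [11]
After 'dup': [11, 11]
After 'over': [11, 11, 11]
After 'rot': [11, 11, 11]
After 'push 10': [11, 11, 11, 10]
After 'pick 0': [11, 11, 11, 10, 10]
After 'pick 3': [11, 11, 11, 10, 10, 11]
After 'pick 3': [11, 11, 11, 10, 10, 11, 11]
After 'push 9': [11, 11, 11, 10, 10, 11, 11, 9]
After 'push 3': [11, 11, 11, 10, 10, 11, 11, 9, 3]
After 'push 16': [11, 11, 11, 10, 10, 11, 11, 9, 3, 16]
After 'push 13': [11, 11, 11, 10, 10, 11, 11, 9, 3, 16, 13]
After 'gt': [11, 11, 11, 10, 10, 11, 11, 9, 3, 1]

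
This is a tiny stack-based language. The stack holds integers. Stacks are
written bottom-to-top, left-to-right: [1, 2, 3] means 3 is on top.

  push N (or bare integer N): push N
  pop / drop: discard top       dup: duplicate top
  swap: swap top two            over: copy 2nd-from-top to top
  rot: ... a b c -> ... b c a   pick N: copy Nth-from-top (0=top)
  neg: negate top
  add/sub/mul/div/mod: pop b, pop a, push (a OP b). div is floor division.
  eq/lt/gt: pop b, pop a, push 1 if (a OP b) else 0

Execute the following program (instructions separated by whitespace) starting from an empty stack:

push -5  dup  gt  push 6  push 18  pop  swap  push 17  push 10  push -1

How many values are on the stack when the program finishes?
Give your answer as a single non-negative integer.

Answer: 5

Derivation:
After 'push -5': stack = [-5] (depth 1)
After 'dup': stack = [-5, -5] (depth 2)
After 'gt': stack = [0] (depth 1)
After 'push 6': stack = [0, 6] (depth 2)
After 'push 18': stack = [0, 6, 18] (depth 3)
After 'pop': stack = [0, 6] (depth 2)
After 'swap': stack = [6, 0] (depth 2)
After 'push 17': stack = [6, 0, 17] (depth 3)
After 'push 10': stack = [6, 0, 17, 10] (depth 4)
After 'push -1': stack = [6, 0, 17, 10, -1] (depth 5)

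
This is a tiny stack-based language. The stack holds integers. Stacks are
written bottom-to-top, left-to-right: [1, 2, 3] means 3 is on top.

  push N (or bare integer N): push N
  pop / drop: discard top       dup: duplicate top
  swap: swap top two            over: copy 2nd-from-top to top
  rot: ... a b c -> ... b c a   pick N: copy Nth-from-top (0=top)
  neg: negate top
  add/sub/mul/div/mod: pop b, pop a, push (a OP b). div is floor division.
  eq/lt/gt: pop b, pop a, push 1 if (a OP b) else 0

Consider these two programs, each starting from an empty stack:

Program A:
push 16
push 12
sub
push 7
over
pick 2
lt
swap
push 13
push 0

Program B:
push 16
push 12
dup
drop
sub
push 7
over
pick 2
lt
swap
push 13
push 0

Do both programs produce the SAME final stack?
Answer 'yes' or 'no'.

Answer: yes

Derivation:
Program A trace:
  After 'push 16': [16]
  After 'push 12': [16, 12]
  After 'sub': [4]
  After 'push 7': [4, 7]
  After 'over': [4, 7, 4]
  After 'pick 2': [4, 7, 4, 4]
  After 'lt': [4, 7, 0]
  After 'swap': [4, 0, 7]
  After 'push 13': [4, 0, 7, 13]
  After 'push 0': [4, 0, 7, 13, 0]
Program A final stack: [4, 0, 7, 13, 0]

Program B trace:
  After 'push 16': [16]
  After 'push 12': [16, 12]
  After 'dup': [16, 12, 12]
  After 'drop': [16, 12]
  After 'sub': [4]
  After 'push 7': [4, 7]
  After 'over': [4, 7, 4]
  After 'pick 2': [4, 7, 4, 4]
  After 'lt': [4, 7, 0]
  After 'swap': [4, 0, 7]
  After 'push 13': [4, 0, 7, 13]
  After 'push 0': [4, 0, 7, 13, 0]
Program B final stack: [4, 0, 7, 13, 0]
Same: yes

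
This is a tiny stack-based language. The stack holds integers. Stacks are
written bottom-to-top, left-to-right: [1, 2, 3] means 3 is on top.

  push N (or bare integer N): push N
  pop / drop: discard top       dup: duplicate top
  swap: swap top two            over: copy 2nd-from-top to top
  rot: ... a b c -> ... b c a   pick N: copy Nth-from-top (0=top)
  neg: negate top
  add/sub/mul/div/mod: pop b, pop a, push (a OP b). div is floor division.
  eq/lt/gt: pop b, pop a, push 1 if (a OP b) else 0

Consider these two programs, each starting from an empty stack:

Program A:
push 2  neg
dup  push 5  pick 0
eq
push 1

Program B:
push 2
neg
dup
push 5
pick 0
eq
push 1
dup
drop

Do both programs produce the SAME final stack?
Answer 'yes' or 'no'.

Program A trace:
  After 'push 2': [2]
  After 'neg': [-2]
  After 'dup': [-2, -2]
  After 'push 5': [-2, -2, 5]
  After 'pick 0': [-2, -2, 5, 5]
  After 'eq': [-2, -2, 1]
  After 'push 1': [-2, -2, 1, 1]
Program A final stack: [-2, -2, 1, 1]

Program B trace:
  After 'push 2': [2]
  After 'neg': [-2]
  After 'dup': [-2, -2]
  After 'push 5': [-2, -2, 5]
  After 'pick 0': [-2, -2, 5, 5]
  After 'eq': [-2, -2, 1]
  After 'push 1': [-2, -2, 1, 1]
  After 'dup': [-2, -2, 1, 1, 1]
  After 'drop': [-2, -2, 1, 1]
Program B final stack: [-2, -2, 1, 1]
Same: yes

Answer: yes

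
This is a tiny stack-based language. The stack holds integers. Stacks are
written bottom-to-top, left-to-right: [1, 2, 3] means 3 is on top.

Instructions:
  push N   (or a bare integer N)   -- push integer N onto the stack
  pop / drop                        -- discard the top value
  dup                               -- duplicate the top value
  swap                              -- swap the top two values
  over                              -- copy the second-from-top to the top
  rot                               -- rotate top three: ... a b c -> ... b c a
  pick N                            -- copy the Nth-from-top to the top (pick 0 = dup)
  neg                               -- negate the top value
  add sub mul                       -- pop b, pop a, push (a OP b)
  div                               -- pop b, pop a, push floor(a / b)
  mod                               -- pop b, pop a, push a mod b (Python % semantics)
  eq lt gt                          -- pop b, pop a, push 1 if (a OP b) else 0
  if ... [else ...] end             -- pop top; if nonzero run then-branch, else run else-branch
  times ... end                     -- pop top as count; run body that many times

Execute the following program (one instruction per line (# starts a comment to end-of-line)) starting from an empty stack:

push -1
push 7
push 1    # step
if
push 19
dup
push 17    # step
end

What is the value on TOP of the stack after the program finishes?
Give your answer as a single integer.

After 'push -1': [-1]
After 'push 7': [-1, 7]
After 'push 1': [-1, 7, 1]
After 'if': [-1, 7]
After 'push 19': [-1, 7, 19]
After 'dup': [-1, 7, 19, 19]
After 'push 17': [-1, 7, 19, 19, 17]

Answer: 17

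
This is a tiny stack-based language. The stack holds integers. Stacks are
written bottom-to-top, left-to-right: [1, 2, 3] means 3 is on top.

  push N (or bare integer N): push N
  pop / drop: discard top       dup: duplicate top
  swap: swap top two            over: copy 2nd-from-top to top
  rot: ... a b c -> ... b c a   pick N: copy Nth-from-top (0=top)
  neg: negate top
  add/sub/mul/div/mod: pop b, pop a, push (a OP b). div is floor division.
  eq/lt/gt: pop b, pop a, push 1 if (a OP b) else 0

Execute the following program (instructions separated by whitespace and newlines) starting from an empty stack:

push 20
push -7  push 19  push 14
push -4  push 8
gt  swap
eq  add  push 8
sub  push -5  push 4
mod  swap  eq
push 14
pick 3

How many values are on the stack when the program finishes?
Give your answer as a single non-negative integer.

Answer: 5

Derivation:
After 'push 20': stack = [20] (depth 1)
After 'push -7': stack = [20, -7] (depth 2)
After 'push 19': stack = [20, -7, 19] (depth 3)
After 'push 14': stack = [20, -7, 19, 14] (depth 4)
After 'push -4': stack = [20, -7, 19, 14, -4] (depth 5)
After 'push 8': stack = [20, -7, 19, 14, -4, 8] (depth 6)
After 'gt': stack = [20, -7, 19, 14, 0] (depth 5)
After 'swap': stack = [20, -7, 19, 0, 14] (depth 5)
After 'eq': stack = [20, -7, 19, 0] (depth 4)
After 'add': stack = [20, -7, 19] (depth 3)
After 'push 8': stack = [20, -7, 19, 8] (depth 4)
After 'sub': stack = [20, -7, 11] (depth 3)
After 'push -5': stack = [20, -7, 11, -5] (depth 4)
After 'push 4': stack = [20, -7, 11, -5, 4] (depth 5)
After 'mod': stack = [20, -7, 11, 3] (depth 4)
After 'swap': stack = [20, -7, 3, 11] (depth 4)
After 'eq': stack = [20, -7, 0] (depth 3)
After 'push 14': stack = [20, -7, 0, 14] (depth 4)
After 'pick 3': stack = [20, -7, 0, 14, 20] (depth 5)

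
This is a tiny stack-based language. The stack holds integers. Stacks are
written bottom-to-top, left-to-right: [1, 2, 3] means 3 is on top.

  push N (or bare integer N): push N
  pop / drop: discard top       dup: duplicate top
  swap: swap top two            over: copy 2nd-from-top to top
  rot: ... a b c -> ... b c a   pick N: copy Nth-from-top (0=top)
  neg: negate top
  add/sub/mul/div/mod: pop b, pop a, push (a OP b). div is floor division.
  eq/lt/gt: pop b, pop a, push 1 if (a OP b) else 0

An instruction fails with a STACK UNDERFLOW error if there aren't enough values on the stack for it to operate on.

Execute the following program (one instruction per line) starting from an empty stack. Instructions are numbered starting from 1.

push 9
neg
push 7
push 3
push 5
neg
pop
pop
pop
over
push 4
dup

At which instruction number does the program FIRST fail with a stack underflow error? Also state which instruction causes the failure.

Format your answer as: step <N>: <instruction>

Step 1 ('push 9'): stack = [9], depth = 1
Step 2 ('neg'): stack = [-9], depth = 1
Step 3 ('push 7'): stack = [-9, 7], depth = 2
Step 4 ('push 3'): stack = [-9, 7, 3], depth = 3
Step 5 ('push 5'): stack = [-9, 7, 3, 5], depth = 4
Step 6 ('neg'): stack = [-9, 7, 3, -5], depth = 4
Step 7 ('pop'): stack = [-9, 7, 3], depth = 3
Step 8 ('pop'): stack = [-9, 7], depth = 2
Step 9 ('pop'): stack = [-9], depth = 1
Step 10 ('over'): needs 2 value(s) but depth is 1 — STACK UNDERFLOW

Answer: step 10: over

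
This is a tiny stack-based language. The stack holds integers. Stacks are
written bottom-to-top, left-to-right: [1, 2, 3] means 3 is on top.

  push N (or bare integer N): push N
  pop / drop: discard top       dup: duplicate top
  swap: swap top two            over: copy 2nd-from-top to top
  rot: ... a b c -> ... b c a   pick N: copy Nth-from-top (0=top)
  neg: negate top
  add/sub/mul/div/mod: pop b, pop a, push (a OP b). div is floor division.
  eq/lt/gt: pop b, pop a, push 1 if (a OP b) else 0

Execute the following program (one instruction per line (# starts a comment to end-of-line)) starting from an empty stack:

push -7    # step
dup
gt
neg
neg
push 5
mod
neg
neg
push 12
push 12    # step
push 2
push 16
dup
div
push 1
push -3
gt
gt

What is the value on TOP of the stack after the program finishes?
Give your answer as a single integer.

Answer: 0

Derivation:
After 'push -7': [-7]
After 'dup': [-7, -7]
After 'gt': [0]
After 'neg': [0]
After 'neg': [0]
After 'push 5': [0, 5]
After 'mod': [0]
After 'neg': [0]
After 'neg': [0]
After 'push 12': [0, 12]
After 'push 12': [0, 12, 12]
After 'push 2': [0, 12, 12, 2]
After 'push 16': [0, 12, 12, 2, 16]
After 'dup': [0, 12, 12, 2, 16, 16]
After 'div': [0, 12, 12, 2, 1]
After 'push 1': [0, 12, 12, 2, 1, 1]
After 'push -3': [0, 12, 12, 2, 1, 1, -3]
After 'gt': [0, 12, 12, 2, 1, 1]
After 'gt': [0, 12, 12, 2, 0]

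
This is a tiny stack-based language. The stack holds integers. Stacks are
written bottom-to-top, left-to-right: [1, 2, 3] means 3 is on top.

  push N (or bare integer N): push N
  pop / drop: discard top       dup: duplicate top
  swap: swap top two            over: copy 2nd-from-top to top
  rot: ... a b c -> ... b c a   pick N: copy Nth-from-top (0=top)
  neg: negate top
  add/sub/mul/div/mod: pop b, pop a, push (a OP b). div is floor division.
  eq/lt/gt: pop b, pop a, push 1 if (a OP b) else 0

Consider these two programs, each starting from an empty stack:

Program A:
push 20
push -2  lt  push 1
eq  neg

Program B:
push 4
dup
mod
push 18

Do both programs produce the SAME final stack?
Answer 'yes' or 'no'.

Answer: no

Derivation:
Program A trace:
  After 'push 20': [20]
  After 'push -2': [20, -2]
  After 'lt': [0]
  After 'push 1': [0, 1]
  After 'eq': [0]
  After 'neg': [0]
Program A final stack: [0]

Program B trace:
  After 'push 4': [4]
  After 'dup': [4, 4]
  After 'mod': [0]
  After 'push 18': [0, 18]
Program B final stack: [0, 18]
Same: no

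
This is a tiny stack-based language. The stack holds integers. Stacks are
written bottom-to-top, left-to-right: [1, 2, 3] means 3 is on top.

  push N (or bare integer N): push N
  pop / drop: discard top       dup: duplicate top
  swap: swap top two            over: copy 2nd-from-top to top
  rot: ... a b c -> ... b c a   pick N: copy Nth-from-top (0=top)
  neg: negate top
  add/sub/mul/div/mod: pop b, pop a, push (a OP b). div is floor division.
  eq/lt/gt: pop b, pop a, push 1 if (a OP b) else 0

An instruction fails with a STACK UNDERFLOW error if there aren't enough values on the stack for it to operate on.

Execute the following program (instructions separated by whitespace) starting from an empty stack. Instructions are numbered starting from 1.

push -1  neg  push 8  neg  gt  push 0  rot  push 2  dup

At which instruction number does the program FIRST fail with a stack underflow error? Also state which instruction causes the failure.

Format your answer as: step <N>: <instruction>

Step 1 ('push -1'): stack = [-1], depth = 1
Step 2 ('neg'): stack = [1], depth = 1
Step 3 ('push 8'): stack = [1, 8], depth = 2
Step 4 ('neg'): stack = [1, -8], depth = 2
Step 5 ('gt'): stack = [1], depth = 1
Step 6 ('push 0'): stack = [1, 0], depth = 2
Step 7 ('rot'): needs 3 value(s) but depth is 2 — STACK UNDERFLOW

Answer: step 7: rot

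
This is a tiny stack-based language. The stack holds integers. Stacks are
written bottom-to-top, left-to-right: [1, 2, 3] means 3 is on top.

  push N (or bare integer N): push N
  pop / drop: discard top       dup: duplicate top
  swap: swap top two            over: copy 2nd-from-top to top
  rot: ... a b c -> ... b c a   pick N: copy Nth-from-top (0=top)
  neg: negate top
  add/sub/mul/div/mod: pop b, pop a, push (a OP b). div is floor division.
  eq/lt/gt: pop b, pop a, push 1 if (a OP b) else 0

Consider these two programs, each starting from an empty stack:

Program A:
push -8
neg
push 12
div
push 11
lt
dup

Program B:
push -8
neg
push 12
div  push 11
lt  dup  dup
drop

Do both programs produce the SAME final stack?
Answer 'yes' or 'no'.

Answer: yes

Derivation:
Program A trace:
  After 'push -8': [-8]
  After 'neg': [8]
  After 'push 12': [8, 12]
  After 'div': [0]
  After 'push 11': [0, 11]
  After 'lt': [1]
  After 'dup': [1, 1]
Program A final stack: [1, 1]

Program B trace:
  After 'push -8': [-8]
  After 'neg': [8]
  After 'push 12': [8, 12]
  After 'div': [0]
  After 'push 11': [0, 11]
  After 'lt': [1]
  After 'dup': [1, 1]
  After 'dup': [1, 1, 1]
  After 'drop': [1, 1]
Program B final stack: [1, 1]
Same: yes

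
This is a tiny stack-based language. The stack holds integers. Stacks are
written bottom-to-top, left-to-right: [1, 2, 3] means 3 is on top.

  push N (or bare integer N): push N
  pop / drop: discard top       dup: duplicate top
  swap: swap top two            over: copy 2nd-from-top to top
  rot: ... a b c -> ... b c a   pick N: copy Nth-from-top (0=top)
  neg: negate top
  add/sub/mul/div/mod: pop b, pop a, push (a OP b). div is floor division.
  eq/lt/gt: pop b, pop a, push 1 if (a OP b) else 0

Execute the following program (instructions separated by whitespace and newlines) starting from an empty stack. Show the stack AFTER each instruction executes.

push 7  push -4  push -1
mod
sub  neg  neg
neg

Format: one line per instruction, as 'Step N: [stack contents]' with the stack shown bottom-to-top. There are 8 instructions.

Step 1: [7]
Step 2: [7, -4]
Step 3: [7, -4, -1]
Step 4: [7, 0]
Step 5: [7]
Step 6: [-7]
Step 7: [7]
Step 8: [-7]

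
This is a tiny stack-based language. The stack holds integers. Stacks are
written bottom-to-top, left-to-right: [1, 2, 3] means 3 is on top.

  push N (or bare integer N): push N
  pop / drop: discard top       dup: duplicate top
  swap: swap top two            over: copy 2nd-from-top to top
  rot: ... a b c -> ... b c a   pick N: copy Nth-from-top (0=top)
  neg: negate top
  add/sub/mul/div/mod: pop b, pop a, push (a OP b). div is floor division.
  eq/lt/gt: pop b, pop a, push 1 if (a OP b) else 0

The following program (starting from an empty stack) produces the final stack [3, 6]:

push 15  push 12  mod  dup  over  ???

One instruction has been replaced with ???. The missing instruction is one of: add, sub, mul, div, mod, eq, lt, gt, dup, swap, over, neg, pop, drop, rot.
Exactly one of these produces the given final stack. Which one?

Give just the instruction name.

Stack before ???: [3, 3, 3]
Stack after ???:  [3, 6]
The instruction that transforms [3, 3, 3] -> [3, 6] is: add

Answer: add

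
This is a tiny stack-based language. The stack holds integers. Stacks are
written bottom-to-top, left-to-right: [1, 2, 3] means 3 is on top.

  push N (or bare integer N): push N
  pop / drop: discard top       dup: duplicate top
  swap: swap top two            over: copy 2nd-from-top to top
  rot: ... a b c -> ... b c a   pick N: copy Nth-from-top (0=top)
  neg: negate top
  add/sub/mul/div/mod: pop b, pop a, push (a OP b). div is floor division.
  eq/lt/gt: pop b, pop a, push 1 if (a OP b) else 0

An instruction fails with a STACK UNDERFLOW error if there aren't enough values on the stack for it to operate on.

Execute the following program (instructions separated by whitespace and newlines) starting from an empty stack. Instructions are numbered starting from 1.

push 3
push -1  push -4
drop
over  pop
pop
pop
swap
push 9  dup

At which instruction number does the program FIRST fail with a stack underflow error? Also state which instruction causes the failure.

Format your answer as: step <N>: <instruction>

Step 1 ('push 3'): stack = [3], depth = 1
Step 2 ('push -1'): stack = [3, -1], depth = 2
Step 3 ('push -4'): stack = [3, -1, -4], depth = 3
Step 4 ('drop'): stack = [3, -1], depth = 2
Step 5 ('over'): stack = [3, -1, 3], depth = 3
Step 6 ('pop'): stack = [3, -1], depth = 2
Step 7 ('pop'): stack = [3], depth = 1
Step 8 ('pop'): stack = [], depth = 0
Step 9 ('swap'): needs 2 value(s) but depth is 0 — STACK UNDERFLOW

Answer: step 9: swap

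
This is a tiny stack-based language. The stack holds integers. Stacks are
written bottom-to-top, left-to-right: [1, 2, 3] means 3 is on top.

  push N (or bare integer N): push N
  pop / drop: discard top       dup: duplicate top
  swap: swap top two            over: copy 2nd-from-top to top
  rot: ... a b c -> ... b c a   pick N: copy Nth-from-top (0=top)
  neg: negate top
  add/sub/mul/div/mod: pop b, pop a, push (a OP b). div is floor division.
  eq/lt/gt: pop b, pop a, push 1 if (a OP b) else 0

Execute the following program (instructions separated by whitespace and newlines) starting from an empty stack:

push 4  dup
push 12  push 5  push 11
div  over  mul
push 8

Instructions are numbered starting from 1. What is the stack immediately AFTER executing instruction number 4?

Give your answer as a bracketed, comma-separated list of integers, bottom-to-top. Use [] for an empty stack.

Step 1 ('push 4'): [4]
Step 2 ('dup'): [4, 4]
Step 3 ('push 12'): [4, 4, 12]
Step 4 ('push 5'): [4, 4, 12, 5]

Answer: [4, 4, 12, 5]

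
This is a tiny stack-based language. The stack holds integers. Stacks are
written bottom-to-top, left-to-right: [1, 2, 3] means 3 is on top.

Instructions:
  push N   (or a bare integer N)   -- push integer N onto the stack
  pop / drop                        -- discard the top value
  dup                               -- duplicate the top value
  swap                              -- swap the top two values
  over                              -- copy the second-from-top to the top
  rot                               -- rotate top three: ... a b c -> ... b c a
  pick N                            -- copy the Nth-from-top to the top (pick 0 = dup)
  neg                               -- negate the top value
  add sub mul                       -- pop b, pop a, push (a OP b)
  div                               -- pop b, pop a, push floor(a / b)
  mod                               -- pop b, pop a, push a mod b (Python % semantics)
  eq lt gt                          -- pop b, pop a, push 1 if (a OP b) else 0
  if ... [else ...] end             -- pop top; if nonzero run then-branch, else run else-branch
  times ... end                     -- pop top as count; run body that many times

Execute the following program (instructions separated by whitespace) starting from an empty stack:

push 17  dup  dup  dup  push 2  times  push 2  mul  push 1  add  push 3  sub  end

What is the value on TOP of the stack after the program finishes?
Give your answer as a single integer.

Answer: 62

Derivation:
After 'push 17': [17]
After 'dup': [17, 17]
After 'dup': [17, 17, 17]
After 'dup': [17, 17, 17, 17]
After 'push 2': [17, 17, 17, 17, 2]
After 'times': [17, 17, 17, 17]
After 'push 2': [17, 17, 17, 17, 2]
After 'mul': [17, 17, 17, 34]
After 'push 1': [17, 17, 17, 34, 1]
After 'add': [17, 17, 17, 35]
After 'push 3': [17, 17, 17, 35, 3]
After 'sub': [17, 17, 17, 32]
After 'push 2': [17, 17, 17, 32, 2]
After 'mul': [17, 17, 17, 64]
After 'push 1': [17, 17, 17, 64, 1]
After 'add': [17, 17, 17, 65]
After 'push 3': [17, 17, 17, 65, 3]
After 'sub': [17, 17, 17, 62]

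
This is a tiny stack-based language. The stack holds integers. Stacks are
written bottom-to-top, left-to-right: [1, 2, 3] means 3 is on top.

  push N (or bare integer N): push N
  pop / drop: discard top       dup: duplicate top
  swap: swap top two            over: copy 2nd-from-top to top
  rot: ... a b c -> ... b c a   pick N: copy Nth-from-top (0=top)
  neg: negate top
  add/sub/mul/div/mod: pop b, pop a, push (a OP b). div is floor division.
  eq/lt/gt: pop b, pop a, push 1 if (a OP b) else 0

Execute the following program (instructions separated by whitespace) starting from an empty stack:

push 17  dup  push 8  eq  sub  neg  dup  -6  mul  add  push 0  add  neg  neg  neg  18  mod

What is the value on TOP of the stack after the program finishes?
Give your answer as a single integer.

After 'push 17': [17]
After 'dup': [17, 17]
After 'push 8': [17, 17, 8]
After 'eq': [17, 0]
After 'sub': [17]
After 'neg': [-17]
After 'dup': [-17, -17]
After 'push -6': [-17, -17, -6]
After 'mul': [-17, 102]
After 'add': [85]
After 'push 0': [85, 0]
After 'add': [85]
After 'neg': [-85]
After 'neg': [85]
After 'neg': [-85]
After 'push 18': [-85, 18]
After 'mod': [5]

Answer: 5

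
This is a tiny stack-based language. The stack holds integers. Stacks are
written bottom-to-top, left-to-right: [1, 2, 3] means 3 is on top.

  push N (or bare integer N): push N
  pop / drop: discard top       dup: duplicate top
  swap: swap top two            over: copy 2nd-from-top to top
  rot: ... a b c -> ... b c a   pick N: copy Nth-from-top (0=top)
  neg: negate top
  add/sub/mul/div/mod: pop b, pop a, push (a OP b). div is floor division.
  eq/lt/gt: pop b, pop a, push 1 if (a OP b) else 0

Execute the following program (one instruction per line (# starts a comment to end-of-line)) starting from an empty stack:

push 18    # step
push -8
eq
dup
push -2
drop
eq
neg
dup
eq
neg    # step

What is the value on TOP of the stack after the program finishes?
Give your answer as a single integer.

After 'push 18': [18]
After 'push -8': [18, -8]
After 'eq': [0]
After 'dup': [0, 0]
After 'push -2': [0, 0, -2]
After 'drop': [0, 0]
After 'eq': [1]
After 'neg': [-1]
After 'dup': [-1, -1]
After 'eq': [1]
After 'neg': [-1]

Answer: -1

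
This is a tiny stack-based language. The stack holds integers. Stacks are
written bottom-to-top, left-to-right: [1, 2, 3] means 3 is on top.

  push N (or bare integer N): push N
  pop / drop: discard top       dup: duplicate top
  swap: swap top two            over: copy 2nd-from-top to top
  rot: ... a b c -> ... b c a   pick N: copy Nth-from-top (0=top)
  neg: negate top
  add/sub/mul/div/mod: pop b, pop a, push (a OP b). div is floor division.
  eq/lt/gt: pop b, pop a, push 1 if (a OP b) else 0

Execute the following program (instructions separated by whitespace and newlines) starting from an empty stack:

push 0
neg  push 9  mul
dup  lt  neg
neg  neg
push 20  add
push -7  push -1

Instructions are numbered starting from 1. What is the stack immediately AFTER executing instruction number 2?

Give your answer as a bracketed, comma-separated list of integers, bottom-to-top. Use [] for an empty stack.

Step 1 ('push 0'): [0]
Step 2 ('neg'): [0]

Answer: [0]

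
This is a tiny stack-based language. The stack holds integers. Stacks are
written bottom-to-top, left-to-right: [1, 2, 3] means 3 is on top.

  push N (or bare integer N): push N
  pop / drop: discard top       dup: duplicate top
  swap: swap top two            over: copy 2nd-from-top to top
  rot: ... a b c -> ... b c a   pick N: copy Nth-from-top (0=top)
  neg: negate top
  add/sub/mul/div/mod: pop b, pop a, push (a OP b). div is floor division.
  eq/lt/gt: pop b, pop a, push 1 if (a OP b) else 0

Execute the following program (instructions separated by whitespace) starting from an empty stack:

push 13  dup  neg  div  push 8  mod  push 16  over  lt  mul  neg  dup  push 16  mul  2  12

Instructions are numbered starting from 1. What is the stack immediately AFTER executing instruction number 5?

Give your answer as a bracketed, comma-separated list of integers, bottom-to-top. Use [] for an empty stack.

Step 1 ('push 13'): [13]
Step 2 ('dup'): [13, 13]
Step 3 ('neg'): [13, -13]
Step 4 ('div'): [-1]
Step 5 ('push 8'): [-1, 8]

Answer: [-1, 8]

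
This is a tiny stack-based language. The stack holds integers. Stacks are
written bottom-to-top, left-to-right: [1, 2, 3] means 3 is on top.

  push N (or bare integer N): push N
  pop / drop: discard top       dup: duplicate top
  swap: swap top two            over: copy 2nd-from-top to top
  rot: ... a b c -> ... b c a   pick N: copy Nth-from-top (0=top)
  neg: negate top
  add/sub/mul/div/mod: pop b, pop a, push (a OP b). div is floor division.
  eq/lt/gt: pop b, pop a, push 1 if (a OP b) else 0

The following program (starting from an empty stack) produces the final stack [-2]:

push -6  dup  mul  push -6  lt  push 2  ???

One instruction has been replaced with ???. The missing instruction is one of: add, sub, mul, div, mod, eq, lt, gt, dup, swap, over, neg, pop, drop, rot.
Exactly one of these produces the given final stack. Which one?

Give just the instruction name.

Answer: sub

Derivation:
Stack before ???: [0, 2]
Stack after ???:  [-2]
The instruction that transforms [0, 2] -> [-2] is: sub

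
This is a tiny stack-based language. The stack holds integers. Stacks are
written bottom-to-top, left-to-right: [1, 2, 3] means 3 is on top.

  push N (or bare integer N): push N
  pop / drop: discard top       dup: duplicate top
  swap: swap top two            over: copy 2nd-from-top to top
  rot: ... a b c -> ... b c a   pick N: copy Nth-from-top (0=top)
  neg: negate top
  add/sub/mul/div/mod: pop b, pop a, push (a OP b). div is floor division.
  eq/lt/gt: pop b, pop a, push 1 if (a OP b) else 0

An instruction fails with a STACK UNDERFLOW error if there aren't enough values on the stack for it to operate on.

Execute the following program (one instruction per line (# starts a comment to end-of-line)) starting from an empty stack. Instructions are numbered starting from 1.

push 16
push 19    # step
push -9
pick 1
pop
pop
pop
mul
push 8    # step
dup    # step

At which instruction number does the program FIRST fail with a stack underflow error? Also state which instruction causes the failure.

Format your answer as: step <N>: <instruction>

Answer: step 8: mul

Derivation:
Step 1 ('push 16'): stack = [16], depth = 1
Step 2 ('push 19'): stack = [16, 19], depth = 2
Step 3 ('push -9'): stack = [16, 19, -9], depth = 3
Step 4 ('pick 1'): stack = [16, 19, -9, 19], depth = 4
Step 5 ('pop'): stack = [16, 19, -9], depth = 3
Step 6 ('pop'): stack = [16, 19], depth = 2
Step 7 ('pop'): stack = [16], depth = 1
Step 8 ('mul'): needs 2 value(s) but depth is 1 — STACK UNDERFLOW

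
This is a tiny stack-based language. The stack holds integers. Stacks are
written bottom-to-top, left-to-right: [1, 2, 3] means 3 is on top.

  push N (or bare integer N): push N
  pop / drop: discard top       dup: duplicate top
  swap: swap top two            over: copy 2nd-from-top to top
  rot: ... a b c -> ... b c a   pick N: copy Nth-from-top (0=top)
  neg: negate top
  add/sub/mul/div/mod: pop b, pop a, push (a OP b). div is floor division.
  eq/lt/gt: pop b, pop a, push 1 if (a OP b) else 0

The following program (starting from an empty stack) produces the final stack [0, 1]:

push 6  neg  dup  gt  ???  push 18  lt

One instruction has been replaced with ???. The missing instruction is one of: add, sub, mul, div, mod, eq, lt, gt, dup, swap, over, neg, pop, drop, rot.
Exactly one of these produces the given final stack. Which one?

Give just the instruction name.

Stack before ???: [0]
Stack after ???:  [0, 0]
The instruction that transforms [0] -> [0, 0] is: dup

Answer: dup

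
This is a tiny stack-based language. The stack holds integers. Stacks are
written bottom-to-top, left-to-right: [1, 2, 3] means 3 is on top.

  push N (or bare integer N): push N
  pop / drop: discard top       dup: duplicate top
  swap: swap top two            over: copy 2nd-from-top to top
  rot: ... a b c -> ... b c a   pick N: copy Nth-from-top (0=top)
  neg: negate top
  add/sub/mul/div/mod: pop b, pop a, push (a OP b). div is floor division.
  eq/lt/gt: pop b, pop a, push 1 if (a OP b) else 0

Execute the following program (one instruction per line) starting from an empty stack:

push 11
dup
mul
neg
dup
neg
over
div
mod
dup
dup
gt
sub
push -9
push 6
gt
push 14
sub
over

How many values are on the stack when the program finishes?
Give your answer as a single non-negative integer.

Answer: 3

Derivation:
After 'push 11': stack = [11] (depth 1)
After 'dup': stack = [11, 11] (depth 2)
After 'mul': stack = [121] (depth 1)
After 'neg': stack = [-121] (depth 1)
After 'dup': stack = [-121, -121] (depth 2)
After 'neg': stack = [-121, 121] (depth 2)
After 'over': stack = [-121, 121, -121] (depth 3)
After 'div': stack = [-121, -1] (depth 2)
After 'mod': stack = [0] (depth 1)
After 'dup': stack = [0, 0] (depth 2)
After 'dup': stack = [0, 0, 0] (depth 3)
After 'gt': stack = [0, 0] (depth 2)
After 'sub': stack = [0] (depth 1)
After 'push -9': stack = [0, -9] (depth 2)
After 'push 6': stack = [0, -9, 6] (depth 3)
After 'gt': stack = [0, 0] (depth 2)
After 'push 14': stack = [0, 0, 14] (depth 3)
After 'sub': stack = [0, -14] (depth 2)
After 'over': stack = [0, -14, 0] (depth 3)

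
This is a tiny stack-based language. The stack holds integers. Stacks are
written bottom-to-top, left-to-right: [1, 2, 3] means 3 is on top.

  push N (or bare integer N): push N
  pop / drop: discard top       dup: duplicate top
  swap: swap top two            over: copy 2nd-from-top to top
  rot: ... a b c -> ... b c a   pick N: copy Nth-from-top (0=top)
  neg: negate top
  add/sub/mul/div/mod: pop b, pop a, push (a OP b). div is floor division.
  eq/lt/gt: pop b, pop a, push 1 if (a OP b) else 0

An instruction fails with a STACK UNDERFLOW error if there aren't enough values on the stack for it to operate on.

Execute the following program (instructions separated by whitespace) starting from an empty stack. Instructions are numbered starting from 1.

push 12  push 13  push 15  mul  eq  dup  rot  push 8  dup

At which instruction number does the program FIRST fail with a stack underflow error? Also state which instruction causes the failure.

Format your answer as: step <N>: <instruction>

Answer: step 7: rot

Derivation:
Step 1 ('push 12'): stack = [12], depth = 1
Step 2 ('push 13'): stack = [12, 13], depth = 2
Step 3 ('push 15'): stack = [12, 13, 15], depth = 3
Step 4 ('mul'): stack = [12, 195], depth = 2
Step 5 ('eq'): stack = [0], depth = 1
Step 6 ('dup'): stack = [0, 0], depth = 2
Step 7 ('rot'): needs 3 value(s) but depth is 2 — STACK UNDERFLOW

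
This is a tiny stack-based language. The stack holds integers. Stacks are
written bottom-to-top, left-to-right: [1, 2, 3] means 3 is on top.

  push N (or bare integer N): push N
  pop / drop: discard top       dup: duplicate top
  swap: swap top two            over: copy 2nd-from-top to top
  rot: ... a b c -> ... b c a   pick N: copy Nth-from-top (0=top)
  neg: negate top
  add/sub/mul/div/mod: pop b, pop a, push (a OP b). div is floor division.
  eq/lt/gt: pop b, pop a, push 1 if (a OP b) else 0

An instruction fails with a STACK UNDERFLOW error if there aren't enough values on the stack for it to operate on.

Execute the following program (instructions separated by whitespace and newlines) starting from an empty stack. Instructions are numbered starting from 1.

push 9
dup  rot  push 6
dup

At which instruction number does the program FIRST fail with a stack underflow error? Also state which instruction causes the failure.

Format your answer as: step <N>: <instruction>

Answer: step 3: rot

Derivation:
Step 1 ('push 9'): stack = [9], depth = 1
Step 2 ('dup'): stack = [9, 9], depth = 2
Step 3 ('rot'): needs 3 value(s) but depth is 2 — STACK UNDERFLOW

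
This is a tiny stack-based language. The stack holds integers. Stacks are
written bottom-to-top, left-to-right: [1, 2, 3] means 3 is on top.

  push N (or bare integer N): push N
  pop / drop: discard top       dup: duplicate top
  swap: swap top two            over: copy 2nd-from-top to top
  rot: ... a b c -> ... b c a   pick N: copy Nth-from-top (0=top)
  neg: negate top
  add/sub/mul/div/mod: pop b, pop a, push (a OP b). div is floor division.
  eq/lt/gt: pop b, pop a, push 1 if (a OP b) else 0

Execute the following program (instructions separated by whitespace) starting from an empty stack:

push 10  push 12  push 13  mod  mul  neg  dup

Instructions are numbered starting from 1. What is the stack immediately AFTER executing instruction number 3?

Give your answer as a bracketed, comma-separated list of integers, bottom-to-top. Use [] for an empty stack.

Step 1 ('push 10'): [10]
Step 2 ('push 12'): [10, 12]
Step 3 ('push 13'): [10, 12, 13]

Answer: [10, 12, 13]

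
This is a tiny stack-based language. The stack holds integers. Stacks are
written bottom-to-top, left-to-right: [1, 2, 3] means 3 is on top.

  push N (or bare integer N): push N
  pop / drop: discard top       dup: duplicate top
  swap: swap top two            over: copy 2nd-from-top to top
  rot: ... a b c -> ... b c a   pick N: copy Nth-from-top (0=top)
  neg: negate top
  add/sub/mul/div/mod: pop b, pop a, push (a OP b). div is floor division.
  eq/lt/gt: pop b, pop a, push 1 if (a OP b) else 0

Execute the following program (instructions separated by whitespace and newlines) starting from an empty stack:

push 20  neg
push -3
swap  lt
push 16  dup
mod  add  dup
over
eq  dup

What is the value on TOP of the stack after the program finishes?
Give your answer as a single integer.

After 'push 20': [20]
After 'neg': [-20]
After 'push -3': [-20, -3]
After 'swap': [-3, -20]
After 'lt': [0]
After 'push 16': [0, 16]
After 'dup': [0, 16, 16]
After 'mod': [0, 0]
After 'add': [0]
After 'dup': [0, 0]
After 'over': [0, 0, 0]
After 'eq': [0, 1]
After 'dup': [0, 1, 1]

Answer: 1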